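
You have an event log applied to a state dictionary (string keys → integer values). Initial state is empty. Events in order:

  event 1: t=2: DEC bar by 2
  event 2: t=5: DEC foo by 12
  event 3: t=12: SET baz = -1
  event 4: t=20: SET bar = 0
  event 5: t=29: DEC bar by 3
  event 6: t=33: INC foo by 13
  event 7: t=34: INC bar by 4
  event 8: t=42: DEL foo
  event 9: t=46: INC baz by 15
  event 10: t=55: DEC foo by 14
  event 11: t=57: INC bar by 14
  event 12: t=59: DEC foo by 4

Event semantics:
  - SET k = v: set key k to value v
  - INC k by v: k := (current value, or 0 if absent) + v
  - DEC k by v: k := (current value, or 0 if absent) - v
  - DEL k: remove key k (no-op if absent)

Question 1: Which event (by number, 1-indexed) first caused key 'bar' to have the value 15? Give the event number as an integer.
Looking for first event where bar becomes 15:
  event 1: bar = -2
  event 2: bar = -2
  event 3: bar = -2
  event 4: bar = 0
  event 5: bar = -3
  event 6: bar = -3
  event 7: bar = 1
  event 8: bar = 1
  event 9: bar = 1
  event 10: bar = 1
  event 11: bar 1 -> 15  <-- first match

Answer: 11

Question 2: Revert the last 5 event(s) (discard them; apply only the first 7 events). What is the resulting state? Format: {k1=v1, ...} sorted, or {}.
Answer: {bar=1, baz=-1, foo=1}

Derivation:
Keep first 7 events (discard last 5):
  after event 1 (t=2: DEC bar by 2): {bar=-2}
  after event 2 (t=5: DEC foo by 12): {bar=-2, foo=-12}
  after event 3 (t=12: SET baz = -1): {bar=-2, baz=-1, foo=-12}
  after event 4 (t=20: SET bar = 0): {bar=0, baz=-1, foo=-12}
  after event 5 (t=29: DEC bar by 3): {bar=-3, baz=-1, foo=-12}
  after event 6 (t=33: INC foo by 13): {bar=-3, baz=-1, foo=1}
  after event 7 (t=34: INC bar by 4): {bar=1, baz=-1, foo=1}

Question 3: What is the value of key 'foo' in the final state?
Track key 'foo' through all 12 events:
  event 1 (t=2: DEC bar by 2): foo unchanged
  event 2 (t=5: DEC foo by 12): foo (absent) -> -12
  event 3 (t=12: SET baz = -1): foo unchanged
  event 4 (t=20: SET bar = 0): foo unchanged
  event 5 (t=29: DEC bar by 3): foo unchanged
  event 6 (t=33: INC foo by 13): foo -12 -> 1
  event 7 (t=34: INC bar by 4): foo unchanged
  event 8 (t=42: DEL foo): foo 1 -> (absent)
  event 9 (t=46: INC baz by 15): foo unchanged
  event 10 (t=55: DEC foo by 14): foo (absent) -> -14
  event 11 (t=57: INC bar by 14): foo unchanged
  event 12 (t=59: DEC foo by 4): foo -14 -> -18
Final: foo = -18

Answer: -18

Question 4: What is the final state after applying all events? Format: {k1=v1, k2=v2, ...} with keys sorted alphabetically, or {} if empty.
Answer: {bar=15, baz=14, foo=-18}

Derivation:
  after event 1 (t=2: DEC bar by 2): {bar=-2}
  after event 2 (t=5: DEC foo by 12): {bar=-2, foo=-12}
  after event 3 (t=12: SET baz = -1): {bar=-2, baz=-1, foo=-12}
  after event 4 (t=20: SET bar = 0): {bar=0, baz=-1, foo=-12}
  after event 5 (t=29: DEC bar by 3): {bar=-3, baz=-1, foo=-12}
  after event 6 (t=33: INC foo by 13): {bar=-3, baz=-1, foo=1}
  after event 7 (t=34: INC bar by 4): {bar=1, baz=-1, foo=1}
  after event 8 (t=42: DEL foo): {bar=1, baz=-1}
  after event 9 (t=46: INC baz by 15): {bar=1, baz=14}
  after event 10 (t=55: DEC foo by 14): {bar=1, baz=14, foo=-14}
  after event 11 (t=57: INC bar by 14): {bar=15, baz=14, foo=-14}
  after event 12 (t=59: DEC foo by 4): {bar=15, baz=14, foo=-18}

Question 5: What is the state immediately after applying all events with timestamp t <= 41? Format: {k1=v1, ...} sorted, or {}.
Answer: {bar=1, baz=-1, foo=1}

Derivation:
Apply events with t <= 41 (7 events):
  after event 1 (t=2: DEC bar by 2): {bar=-2}
  after event 2 (t=5: DEC foo by 12): {bar=-2, foo=-12}
  after event 3 (t=12: SET baz = -1): {bar=-2, baz=-1, foo=-12}
  after event 4 (t=20: SET bar = 0): {bar=0, baz=-1, foo=-12}
  after event 5 (t=29: DEC bar by 3): {bar=-3, baz=-1, foo=-12}
  after event 6 (t=33: INC foo by 13): {bar=-3, baz=-1, foo=1}
  after event 7 (t=34: INC bar by 4): {bar=1, baz=-1, foo=1}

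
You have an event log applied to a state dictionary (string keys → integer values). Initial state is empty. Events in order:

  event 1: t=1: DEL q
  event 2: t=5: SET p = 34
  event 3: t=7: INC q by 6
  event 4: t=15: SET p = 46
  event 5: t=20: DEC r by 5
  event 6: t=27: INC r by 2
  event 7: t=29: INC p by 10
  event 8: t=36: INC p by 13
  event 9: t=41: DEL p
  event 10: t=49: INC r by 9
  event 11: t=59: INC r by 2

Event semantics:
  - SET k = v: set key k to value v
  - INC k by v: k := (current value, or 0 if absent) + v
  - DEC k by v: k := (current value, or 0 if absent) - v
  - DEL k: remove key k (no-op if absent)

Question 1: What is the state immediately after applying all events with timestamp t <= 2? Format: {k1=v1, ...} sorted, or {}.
Answer: {}

Derivation:
Apply events with t <= 2 (1 events):
  after event 1 (t=1: DEL q): {}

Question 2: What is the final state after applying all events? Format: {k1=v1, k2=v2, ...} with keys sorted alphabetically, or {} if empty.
Answer: {q=6, r=8}

Derivation:
  after event 1 (t=1: DEL q): {}
  after event 2 (t=5: SET p = 34): {p=34}
  after event 3 (t=7: INC q by 6): {p=34, q=6}
  after event 4 (t=15: SET p = 46): {p=46, q=6}
  after event 5 (t=20: DEC r by 5): {p=46, q=6, r=-5}
  after event 6 (t=27: INC r by 2): {p=46, q=6, r=-3}
  after event 7 (t=29: INC p by 10): {p=56, q=6, r=-3}
  after event 8 (t=36: INC p by 13): {p=69, q=6, r=-3}
  after event 9 (t=41: DEL p): {q=6, r=-3}
  after event 10 (t=49: INC r by 9): {q=6, r=6}
  after event 11 (t=59: INC r by 2): {q=6, r=8}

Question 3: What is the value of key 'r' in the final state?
Answer: 8

Derivation:
Track key 'r' through all 11 events:
  event 1 (t=1: DEL q): r unchanged
  event 2 (t=5: SET p = 34): r unchanged
  event 3 (t=7: INC q by 6): r unchanged
  event 4 (t=15: SET p = 46): r unchanged
  event 5 (t=20: DEC r by 5): r (absent) -> -5
  event 6 (t=27: INC r by 2): r -5 -> -3
  event 7 (t=29: INC p by 10): r unchanged
  event 8 (t=36: INC p by 13): r unchanged
  event 9 (t=41: DEL p): r unchanged
  event 10 (t=49: INC r by 9): r -3 -> 6
  event 11 (t=59: INC r by 2): r 6 -> 8
Final: r = 8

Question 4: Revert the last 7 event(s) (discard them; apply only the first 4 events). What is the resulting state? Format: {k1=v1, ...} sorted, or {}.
Keep first 4 events (discard last 7):
  after event 1 (t=1: DEL q): {}
  after event 2 (t=5: SET p = 34): {p=34}
  after event 3 (t=7: INC q by 6): {p=34, q=6}
  after event 4 (t=15: SET p = 46): {p=46, q=6}

Answer: {p=46, q=6}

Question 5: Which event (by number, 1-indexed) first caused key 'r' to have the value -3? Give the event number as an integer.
Looking for first event where r becomes -3:
  event 5: r = -5
  event 6: r -5 -> -3  <-- first match

Answer: 6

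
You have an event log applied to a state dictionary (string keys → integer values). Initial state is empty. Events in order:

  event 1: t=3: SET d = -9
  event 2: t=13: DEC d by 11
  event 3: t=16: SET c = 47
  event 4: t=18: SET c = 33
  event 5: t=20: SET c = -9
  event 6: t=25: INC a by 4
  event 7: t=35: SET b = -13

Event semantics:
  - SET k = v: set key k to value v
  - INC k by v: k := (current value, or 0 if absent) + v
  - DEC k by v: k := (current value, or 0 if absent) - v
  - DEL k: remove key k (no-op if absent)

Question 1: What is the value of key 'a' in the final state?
Answer: 4

Derivation:
Track key 'a' through all 7 events:
  event 1 (t=3: SET d = -9): a unchanged
  event 2 (t=13: DEC d by 11): a unchanged
  event 3 (t=16: SET c = 47): a unchanged
  event 4 (t=18: SET c = 33): a unchanged
  event 5 (t=20: SET c = -9): a unchanged
  event 6 (t=25: INC a by 4): a (absent) -> 4
  event 7 (t=35: SET b = -13): a unchanged
Final: a = 4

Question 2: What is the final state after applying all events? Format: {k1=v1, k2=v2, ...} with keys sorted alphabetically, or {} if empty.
Answer: {a=4, b=-13, c=-9, d=-20}

Derivation:
  after event 1 (t=3: SET d = -9): {d=-9}
  after event 2 (t=13: DEC d by 11): {d=-20}
  after event 3 (t=16: SET c = 47): {c=47, d=-20}
  after event 4 (t=18: SET c = 33): {c=33, d=-20}
  after event 5 (t=20: SET c = -9): {c=-9, d=-20}
  after event 6 (t=25: INC a by 4): {a=4, c=-9, d=-20}
  after event 7 (t=35: SET b = -13): {a=4, b=-13, c=-9, d=-20}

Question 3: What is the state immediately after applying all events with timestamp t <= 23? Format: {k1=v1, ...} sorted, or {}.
Apply events with t <= 23 (5 events):
  after event 1 (t=3: SET d = -9): {d=-9}
  after event 2 (t=13: DEC d by 11): {d=-20}
  after event 3 (t=16: SET c = 47): {c=47, d=-20}
  after event 4 (t=18: SET c = 33): {c=33, d=-20}
  after event 5 (t=20: SET c = -9): {c=-9, d=-20}

Answer: {c=-9, d=-20}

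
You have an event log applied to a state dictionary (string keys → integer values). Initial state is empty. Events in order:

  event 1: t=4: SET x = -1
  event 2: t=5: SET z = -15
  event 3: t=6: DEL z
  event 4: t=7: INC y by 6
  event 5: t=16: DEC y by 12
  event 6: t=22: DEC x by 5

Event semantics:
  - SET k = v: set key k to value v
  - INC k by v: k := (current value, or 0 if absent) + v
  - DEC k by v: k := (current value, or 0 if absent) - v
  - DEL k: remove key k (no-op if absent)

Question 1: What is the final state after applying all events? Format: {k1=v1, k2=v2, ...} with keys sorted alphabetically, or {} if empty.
Answer: {x=-6, y=-6}

Derivation:
  after event 1 (t=4: SET x = -1): {x=-1}
  after event 2 (t=5: SET z = -15): {x=-1, z=-15}
  after event 3 (t=6: DEL z): {x=-1}
  after event 4 (t=7: INC y by 6): {x=-1, y=6}
  after event 5 (t=16: DEC y by 12): {x=-1, y=-6}
  after event 6 (t=22: DEC x by 5): {x=-6, y=-6}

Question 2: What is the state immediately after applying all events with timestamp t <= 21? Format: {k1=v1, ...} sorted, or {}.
Apply events with t <= 21 (5 events):
  after event 1 (t=4: SET x = -1): {x=-1}
  after event 2 (t=5: SET z = -15): {x=-1, z=-15}
  after event 3 (t=6: DEL z): {x=-1}
  after event 4 (t=7: INC y by 6): {x=-1, y=6}
  after event 5 (t=16: DEC y by 12): {x=-1, y=-6}

Answer: {x=-1, y=-6}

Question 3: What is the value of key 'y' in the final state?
Track key 'y' through all 6 events:
  event 1 (t=4: SET x = -1): y unchanged
  event 2 (t=5: SET z = -15): y unchanged
  event 3 (t=6: DEL z): y unchanged
  event 4 (t=7: INC y by 6): y (absent) -> 6
  event 5 (t=16: DEC y by 12): y 6 -> -6
  event 6 (t=22: DEC x by 5): y unchanged
Final: y = -6

Answer: -6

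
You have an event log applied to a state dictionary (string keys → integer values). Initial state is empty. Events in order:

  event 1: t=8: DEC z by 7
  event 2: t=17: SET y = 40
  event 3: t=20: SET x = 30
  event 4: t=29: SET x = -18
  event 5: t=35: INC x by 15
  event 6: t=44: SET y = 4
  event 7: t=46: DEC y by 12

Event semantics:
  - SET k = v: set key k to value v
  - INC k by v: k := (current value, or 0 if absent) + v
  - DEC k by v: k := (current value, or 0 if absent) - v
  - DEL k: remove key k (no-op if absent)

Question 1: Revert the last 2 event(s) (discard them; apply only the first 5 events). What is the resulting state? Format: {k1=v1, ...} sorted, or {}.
Answer: {x=-3, y=40, z=-7}

Derivation:
Keep first 5 events (discard last 2):
  after event 1 (t=8: DEC z by 7): {z=-7}
  after event 2 (t=17: SET y = 40): {y=40, z=-7}
  after event 3 (t=20: SET x = 30): {x=30, y=40, z=-7}
  after event 4 (t=29: SET x = -18): {x=-18, y=40, z=-7}
  after event 5 (t=35: INC x by 15): {x=-3, y=40, z=-7}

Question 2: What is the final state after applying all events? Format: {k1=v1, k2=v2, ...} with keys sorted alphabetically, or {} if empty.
Answer: {x=-3, y=-8, z=-7}

Derivation:
  after event 1 (t=8: DEC z by 7): {z=-7}
  after event 2 (t=17: SET y = 40): {y=40, z=-7}
  after event 3 (t=20: SET x = 30): {x=30, y=40, z=-7}
  after event 4 (t=29: SET x = -18): {x=-18, y=40, z=-7}
  after event 5 (t=35: INC x by 15): {x=-3, y=40, z=-7}
  after event 6 (t=44: SET y = 4): {x=-3, y=4, z=-7}
  after event 7 (t=46: DEC y by 12): {x=-3, y=-8, z=-7}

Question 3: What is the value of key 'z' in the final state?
Answer: -7

Derivation:
Track key 'z' through all 7 events:
  event 1 (t=8: DEC z by 7): z (absent) -> -7
  event 2 (t=17: SET y = 40): z unchanged
  event 3 (t=20: SET x = 30): z unchanged
  event 4 (t=29: SET x = -18): z unchanged
  event 5 (t=35: INC x by 15): z unchanged
  event 6 (t=44: SET y = 4): z unchanged
  event 7 (t=46: DEC y by 12): z unchanged
Final: z = -7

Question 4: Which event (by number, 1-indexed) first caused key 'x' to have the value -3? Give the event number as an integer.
Looking for first event where x becomes -3:
  event 3: x = 30
  event 4: x = -18
  event 5: x -18 -> -3  <-- first match

Answer: 5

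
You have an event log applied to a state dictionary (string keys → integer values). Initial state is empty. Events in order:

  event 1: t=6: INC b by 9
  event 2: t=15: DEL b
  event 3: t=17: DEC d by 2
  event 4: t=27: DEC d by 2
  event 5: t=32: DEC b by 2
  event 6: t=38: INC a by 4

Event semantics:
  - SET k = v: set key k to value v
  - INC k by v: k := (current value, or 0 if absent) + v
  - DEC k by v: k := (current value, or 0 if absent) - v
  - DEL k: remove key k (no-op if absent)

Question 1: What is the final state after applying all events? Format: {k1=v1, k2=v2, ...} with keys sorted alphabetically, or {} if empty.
  after event 1 (t=6: INC b by 9): {b=9}
  after event 2 (t=15: DEL b): {}
  after event 3 (t=17: DEC d by 2): {d=-2}
  after event 4 (t=27: DEC d by 2): {d=-4}
  after event 5 (t=32: DEC b by 2): {b=-2, d=-4}
  after event 6 (t=38: INC a by 4): {a=4, b=-2, d=-4}

Answer: {a=4, b=-2, d=-4}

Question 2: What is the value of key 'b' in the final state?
Answer: -2

Derivation:
Track key 'b' through all 6 events:
  event 1 (t=6: INC b by 9): b (absent) -> 9
  event 2 (t=15: DEL b): b 9 -> (absent)
  event 3 (t=17: DEC d by 2): b unchanged
  event 4 (t=27: DEC d by 2): b unchanged
  event 5 (t=32: DEC b by 2): b (absent) -> -2
  event 6 (t=38: INC a by 4): b unchanged
Final: b = -2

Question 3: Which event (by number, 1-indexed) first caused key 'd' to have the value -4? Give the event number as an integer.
Looking for first event where d becomes -4:
  event 3: d = -2
  event 4: d -2 -> -4  <-- first match

Answer: 4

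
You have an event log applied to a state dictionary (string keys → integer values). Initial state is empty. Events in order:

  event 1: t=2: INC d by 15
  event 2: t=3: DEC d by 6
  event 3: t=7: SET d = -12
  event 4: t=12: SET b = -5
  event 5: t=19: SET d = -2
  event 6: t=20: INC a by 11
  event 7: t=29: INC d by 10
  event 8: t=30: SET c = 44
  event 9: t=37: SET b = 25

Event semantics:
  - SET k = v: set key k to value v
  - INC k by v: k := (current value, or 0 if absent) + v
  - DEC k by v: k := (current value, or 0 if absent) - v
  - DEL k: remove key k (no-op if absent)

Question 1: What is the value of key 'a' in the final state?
Answer: 11

Derivation:
Track key 'a' through all 9 events:
  event 1 (t=2: INC d by 15): a unchanged
  event 2 (t=3: DEC d by 6): a unchanged
  event 3 (t=7: SET d = -12): a unchanged
  event 4 (t=12: SET b = -5): a unchanged
  event 5 (t=19: SET d = -2): a unchanged
  event 6 (t=20: INC a by 11): a (absent) -> 11
  event 7 (t=29: INC d by 10): a unchanged
  event 8 (t=30: SET c = 44): a unchanged
  event 9 (t=37: SET b = 25): a unchanged
Final: a = 11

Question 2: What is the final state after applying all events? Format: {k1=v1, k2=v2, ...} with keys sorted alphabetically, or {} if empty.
  after event 1 (t=2: INC d by 15): {d=15}
  after event 2 (t=3: DEC d by 6): {d=9}
  after event 3 (t=7: SET d = -12): {d=-12}
  after event 4 (t=12: SET b = -5): {b=-5, d=-12}
  after event 5 (t=19: SET d = -2): {b=-5, d=-2}
  after event 6 (t=20: INC a by 11): {a=11, b=-5, d=-2}
  after event 7 (t=29: INC d by 10): {a=11, b=-5, d=8}
  after event 8 (t=30: SET c = 44): {a=11, b=-5, c=44, d=8}
  after event 9 (t=37: SET b = 25): {a=11, b=25, c=44, d=8}

Answer: {a=11, b=25, c=44, d=8}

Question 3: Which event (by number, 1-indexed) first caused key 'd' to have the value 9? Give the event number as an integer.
Looking for first event where d becomes 9:
  event 1: d = 15
  event 2: d 15 -> 9  <-- first match

Answer: 2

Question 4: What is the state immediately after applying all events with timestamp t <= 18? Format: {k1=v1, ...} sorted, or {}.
Answer: {b=-5, d=-12}

Derivation:
Apply events with t <= 18 (4 events):
  after event 1 (t=2: INC d by 15): {d=15}
  after event 2 (t=3: DEC d by 6): {d=9}
  after event 3 (t=7: SET d = -12): {d=-12}
  after event 4 (t=12: SET b = -5): {b=-5, d=-12}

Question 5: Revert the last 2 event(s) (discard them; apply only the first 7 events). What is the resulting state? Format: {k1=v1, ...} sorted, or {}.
Answer: {a=11, b=-5, d=8}

Derivation:
Keep first 7 events (discard last 2):
  after event 1 (t=2: INC d by 15): {d=15}
  after event 2 (t=3: DEC d by 6): {d=9}
  after event 3 (t=7: SET d = -12): {d=-12}
  after event 4 (t=12: SET b = -5): {b=-5, d=-12}
  after event 5 (t=19: SET d = -2): {b=-5, d=-2}
  after event 6 (t=20: INC a by 11): {a=11, b=-5, d=-2}
  after event 7 (t=29: INC d by 10): {a=11, b=-5, d=8}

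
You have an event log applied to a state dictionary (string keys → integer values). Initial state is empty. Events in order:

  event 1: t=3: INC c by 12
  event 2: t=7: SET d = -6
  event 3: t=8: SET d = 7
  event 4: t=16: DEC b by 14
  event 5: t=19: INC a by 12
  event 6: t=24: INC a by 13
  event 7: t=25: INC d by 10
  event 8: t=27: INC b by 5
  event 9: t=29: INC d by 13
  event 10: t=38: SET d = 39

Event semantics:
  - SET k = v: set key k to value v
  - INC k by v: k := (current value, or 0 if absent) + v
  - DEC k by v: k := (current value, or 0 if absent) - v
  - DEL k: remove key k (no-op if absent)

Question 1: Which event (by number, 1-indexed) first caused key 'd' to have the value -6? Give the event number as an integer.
Answer: 2

Derivation:
Looking for first event where d becomes -6:
  event 2: d (absent) -> -6  <-- first match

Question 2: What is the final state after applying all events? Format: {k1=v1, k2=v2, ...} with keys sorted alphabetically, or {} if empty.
  after event 1 (t=3: INC c by 12): {c=12}
  after event 2 (t=7: SET d = -6): {c=12, d=-6}
  after event 3 (t=8: SET d = 7): {c=12, d=7}
  after event 4 (t=16: DEC b by 14): {b=-14, c=12, d=7}
  after event 5 (t=19: INC a by 12): {a=12, b=-14, c=12, d=7}
  after event 6 (t=24: INC a by 13): {a=25, b=-14, c=12, d=7}
  after event 7 (t=25: INC d by 10): {a=25, b=-14, c=12, d=17}
  after event 8 (t=27: INC b by 5): {a=25, b=-9, c=12, d=17}
  after event 9 (t=29: INC d by 13): {a=25, b=-9, c=12, d=30}
  after event 10 (t=38: SET d = 39): {a=25, b=-9, c=12, d=39}

Answer: {a=25, b=-9, c=12, d=39}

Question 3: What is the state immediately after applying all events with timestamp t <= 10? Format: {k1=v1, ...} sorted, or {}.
Answer: {c=12, d=7}

Derivation:
Apply events with t <= 10 (3 events):
  after event 1 (t=3: INC c by 12): {c=12}
  after event 2 (t=7: SET d = -6): {c=12, d=-6}
  after event 3 (t=8: SET d = 7): {c=12, d=7}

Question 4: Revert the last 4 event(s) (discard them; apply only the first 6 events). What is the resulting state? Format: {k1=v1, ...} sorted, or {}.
Answer: {a=25, b=-14, c=12, d=7}

Derivation:
Keep first 6 events (discard last 4):
  after event 1 (t=3: INC c by 12): {c=12}
  after event 2 (t=7: SET d = -6): {c=12, d=-6}
  after event 3 (t=8: SET d = 7): {c=12, d=7}
  after event 4 (t=16: DEC b by 14): {b=-14, c=12, d=7}
  after event 5 (t=19: INC a by 12): {a=12, b=-14, c=12, d=7}
  after event 6 (t=24: INC a by 13): {a=25, b=-14, c=12, d=7}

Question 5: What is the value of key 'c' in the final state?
Answer: 12

Derivation:
Track key 'c' through all 10 events:
  event 1 (t=3: INC c by 12): c (absent) -> 12
  event 2 (t=7: SET d = -6): c unchanged
  event 3 (t=8: SET d = 7): c unchanged
  event 4 (t=16: DEC b by 14): c unchanged
  event 5 (t=19: INC a by 12): c unchanged
  event 6 (t=24: INC a by 13): c unchanged
  event 7 (t=25: INC d by 10): c unchanged
  event 8 (t=27: INC b by 5): c unchanged
  event 9 (t=29: INC d by 13): c unchanged
  event 10 (t=38: SET d = 39): c unchanged
Final: c = 12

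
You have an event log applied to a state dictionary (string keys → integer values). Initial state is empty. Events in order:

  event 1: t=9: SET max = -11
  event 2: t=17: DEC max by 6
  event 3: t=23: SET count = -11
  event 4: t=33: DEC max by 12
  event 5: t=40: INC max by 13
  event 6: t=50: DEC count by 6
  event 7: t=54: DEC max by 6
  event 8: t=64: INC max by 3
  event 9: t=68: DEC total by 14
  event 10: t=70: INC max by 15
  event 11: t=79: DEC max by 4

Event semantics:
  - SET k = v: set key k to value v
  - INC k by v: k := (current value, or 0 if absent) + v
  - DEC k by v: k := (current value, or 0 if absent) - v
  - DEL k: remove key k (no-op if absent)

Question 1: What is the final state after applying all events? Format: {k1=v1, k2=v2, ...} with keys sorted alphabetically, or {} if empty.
Answer: {count=-17, max=-8, total=-14}

Derivation:
  after event 1 (t=9: SET max = -11): {max=-11}
  after event 2 (t=17: DEC max by 6): {max=-17}
  after event 3 (t=23: SET count = -11): {count=-11, max=-17}
  after event 4 (t=33: DEC max by 12): {count=-11, max=-29}
  after event 5 (t=40: INC max by 13): {count=-11, max=-16}
  after event 6 (t=50: DEC count by 6): {count=-17, max=-16}
  after event 7 (t=54: DEC max by 6): {count=-17, max=-22}
  after event 8 (t=64: INC max by 3): {count=-17, max=-19}
  after event 9 (t=68: DEC total by 14): {count=-17, max=-19, total=-14}
  after event 10 (t=70: INC max by 15): {count=-17, max=-4, total=-14}
  after event 11 (t=79: DEC max by 4): {count=-17, max=-8, total=-14}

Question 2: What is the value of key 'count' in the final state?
Track key 'count' through all 11 events:
  event 1 (t=9: SET max = -11): count unchanged
  event 2 (t=17: DEC max by 6): count unchanged
  event 3 (t=23: SET count = -11): count (absent) -> -11
  event 4 (t=33: DEC max by 12): count unchanged
  event 5 (t=40: INC max by 13): count unchanged
  event 6 (t=50: DEC count by 6): count -11 -> -17
  event 7 (t=54: DEC max by 6): count unchanged
  event 8 (t=64: INC max by 3): count unchanged
  event 9 (t=68: DEC total by 14): count unchanged
  event 10 (t=70: INC max by 15): count unchanged
  event 11 (t=79: DEC max by 4): count unchanged
Final: count = -17

Answer: -17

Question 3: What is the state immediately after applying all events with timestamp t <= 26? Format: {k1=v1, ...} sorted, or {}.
Apply events with t <= 26 (3 events):
  after event 1 (t=9: SET max = -11): {max=-11}
  after event 2 (t=17: DEC max by 6): {max=-17}
  after event 3 (t=23: SET count = -11): {count=-11, max=-17}

Answer: {count=-11, max=-17}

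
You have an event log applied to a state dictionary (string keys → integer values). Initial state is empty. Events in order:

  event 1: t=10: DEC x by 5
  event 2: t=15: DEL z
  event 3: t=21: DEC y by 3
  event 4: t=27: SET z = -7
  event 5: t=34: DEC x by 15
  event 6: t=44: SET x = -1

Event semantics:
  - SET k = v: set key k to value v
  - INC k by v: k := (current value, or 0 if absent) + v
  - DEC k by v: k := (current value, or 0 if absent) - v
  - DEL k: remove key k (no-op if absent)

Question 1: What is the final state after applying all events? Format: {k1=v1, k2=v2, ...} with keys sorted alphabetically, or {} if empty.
  after event 1 (t=10: DEC x by 5): {x=-5}
  after event 2 (t=15: DEL z): {x=-5}
  after event 3 (t=21: DEC y by 3): {x=-5, y=-3}
  after event 4 (t=27: SET z = -7): {x=-5, y=-3, z=-7}
  after event 5 (t=34: DEC x by 15): {x=-20, y=-3, z=-7}
  after event 6 (t=44: SET x = -1): {x=-1, y=-3, z=-7}

Answer: {x=-1, y=-3, z=-7}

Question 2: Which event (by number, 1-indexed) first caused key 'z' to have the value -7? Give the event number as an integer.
Answer: 4

Derivation:
Looking for first event where z becomes -7:
  event 4: z (absent) -> -7  <-- first match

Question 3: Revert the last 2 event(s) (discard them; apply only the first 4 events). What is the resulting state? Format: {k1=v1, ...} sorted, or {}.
Keep first 4 events (discard last 2):
  after event 1 (t=10: DEC x by 5): {x=-5}
  after event 2 (t=15: DEL z): {x=-5}
  after event 3 (t=21: DEC y by 3): {x=-5, y=-3}
  after event 4 (t=27: SET z = -7): {x=-5, y=-3, z=-7}

Answer: {x=-5, y=-3, z=-7}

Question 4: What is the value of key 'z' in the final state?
Answer: -7

Derivation:
Track key 'z' through all 6 events:
  event 1 (t=10: DEC x by 5): z unchanged
  event 2 (t=15: DEL z): z (absent) -> (absent)
  event 3 (t=21: DEC y by 3): z unchanged
  event 4 (t=27: SET z = -7): z (absent) -> -7
  event 5 (t=34: DEC x by 15): z unchanged
  event 6 (t=44: SET x = -1): z unchanged
Final: z = -7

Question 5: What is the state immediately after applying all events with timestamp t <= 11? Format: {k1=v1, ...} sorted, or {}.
Answer: {x=-5}

Derivation:
Apply events with t <= 11 (1 events):
  after event 1 (t=10: DEC x by 5): {x=-5}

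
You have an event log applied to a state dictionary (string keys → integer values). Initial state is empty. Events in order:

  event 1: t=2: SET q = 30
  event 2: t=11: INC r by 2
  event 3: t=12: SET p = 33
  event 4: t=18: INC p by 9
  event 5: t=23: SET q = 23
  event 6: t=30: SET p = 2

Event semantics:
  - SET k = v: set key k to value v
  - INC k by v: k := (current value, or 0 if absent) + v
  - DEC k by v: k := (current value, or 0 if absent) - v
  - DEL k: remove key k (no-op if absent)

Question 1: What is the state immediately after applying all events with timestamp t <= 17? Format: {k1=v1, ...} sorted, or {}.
Apply events with t <= 17 (3 events):
  after event 1 (t=2: SET q = 30): {q=30}
  after event 2 (t=11: INC r by 2): {q=30, r=2}
  after event 3 (t=12: SET p = 33): {p=33, q=30, r=2}

Answer: {p=33, q=30, r=2}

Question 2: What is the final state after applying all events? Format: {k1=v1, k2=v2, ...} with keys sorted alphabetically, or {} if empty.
Answer: {p=2, q=23, r=2}

Derivation:
  after event 1 (t=2: SET q = 30): {q=30}
  after event 2 (t=11: INC r by 2): {q=30, r=2}
  after event 3 (t=12: SET p = 33): {p=33, q=30, r=2}
  after event 4 (t=18: INC p by 9): {p=42, q=30, r=2}
  after event 5 (t=23: SET q = 23): {p=42, q=23, r=2}
  after event 6 (t=30: SET p = 2): {p=2, q=23, r=2}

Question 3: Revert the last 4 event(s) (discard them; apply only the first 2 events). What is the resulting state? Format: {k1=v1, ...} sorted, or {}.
Keep first 2 events (discard last 4):
  after event 1 (t=2: SET q = 30): {q=30}
  after event 2 (t=11: INC r by 2): {q=30, r=2}

Answer: {q=30, r=2}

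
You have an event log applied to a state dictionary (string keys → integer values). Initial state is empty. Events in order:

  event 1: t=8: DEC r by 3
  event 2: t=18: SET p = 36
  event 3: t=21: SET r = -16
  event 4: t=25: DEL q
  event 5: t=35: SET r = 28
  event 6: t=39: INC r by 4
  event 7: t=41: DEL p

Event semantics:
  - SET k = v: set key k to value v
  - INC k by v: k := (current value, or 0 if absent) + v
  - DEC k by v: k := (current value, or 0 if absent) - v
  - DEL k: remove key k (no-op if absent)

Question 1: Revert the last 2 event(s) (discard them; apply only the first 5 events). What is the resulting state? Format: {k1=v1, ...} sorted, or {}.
Answer: {p=36, r=28}

Derivation:
Keep first 5 events (discard last 2):
  after event 1 (t=8: DEC r by 3): {r=-3}
  after event 2 (t=18: SET p = 36): {p=36, r=-3}
  after event 3 (t=21: SET r = -16): {p=36, r=-16}
  after event 4 (t=25: DEL q): {p=36, r=-16}
  after event 5 (t=35: SET r = 28): {p=36, r=28}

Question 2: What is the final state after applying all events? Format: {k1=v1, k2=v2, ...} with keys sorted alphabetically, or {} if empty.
Answer: {r=32}

Derivation:
  after event 1 (t=8: DEC r by 3): {r=-3}
  after event 2 (t=18: SET p = 36): {p=36, r=-3}
  after event 3 (t=21: SET r = -16): {p=36, r=-16}
  after event 4 (t=25: DEL q): {p=36, r=-16}
  after event 5 (t=35: SET r = 28): {p=36, r=28}
  after event 6 (t=39: INC r by 4): {p=36, r=32}
  after event 7 (t=41: DEL p): {r=32}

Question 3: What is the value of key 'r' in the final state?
Answer: 32

Derivation:
Track key 'r' through all 7 events:
  event 1 (t=8: DEC r by 3): r (absent) -> -3
  event 2 (t=18: SET p = 36): r unchanged
  event 3 (t=21: SET r = -16): r -3 -> -16
  event 4 (t=25: DEL q): r unchanged
  event 5 (t=35: SET r = 28): r -16 -> 28
  event 6 (t=39: INC r by 4): r 28 -> 32
  event 7 (t=41: DEL p): r unchanged
Final: r = 32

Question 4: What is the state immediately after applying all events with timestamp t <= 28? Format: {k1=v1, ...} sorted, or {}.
Answer: {p=36, r=-16}

Derivation:
Apply events with t <= 28 (4 events):
  after event 1 (t=8: DEC r by 3): {r=-3}
  after event 2 (t=18: SET p = 36): {p=36, r=-3}
  after event 3 (t=21: SET r = -16): {p=36, r=-16}
  after event 4 (t=25: DEL q): {p=36, r=-16}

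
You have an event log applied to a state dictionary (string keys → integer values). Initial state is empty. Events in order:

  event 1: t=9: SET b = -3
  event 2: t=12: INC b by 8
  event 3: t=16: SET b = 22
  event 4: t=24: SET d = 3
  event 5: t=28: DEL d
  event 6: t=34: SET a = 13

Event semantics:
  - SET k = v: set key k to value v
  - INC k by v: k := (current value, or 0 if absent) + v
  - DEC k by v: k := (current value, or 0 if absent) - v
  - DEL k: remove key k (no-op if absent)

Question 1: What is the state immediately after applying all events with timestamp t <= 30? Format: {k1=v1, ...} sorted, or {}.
Answer: {b=22}

Derivation:
Apply events with t <= 30 (5 events):
  after event 1 (t=9: SET b = -3): {b=-3}
  after event 2 (t=12: INC b by 8): {b=5}
  after event 3 (t=16: SET b = 22): {b=22}
  after event 4 (t=24: SET d = 3): {b=22, d=3}
  after event 5 (t=28: DEL d): {b=22}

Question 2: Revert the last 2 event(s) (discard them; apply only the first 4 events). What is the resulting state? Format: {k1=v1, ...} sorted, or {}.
Keep first 4 events (discard last 2):
  after event 1 (t=9: SET b = -3): {b=-3}
  after event 2 (t=12: INC b by 8): {b=5}
  after event 3 (t=16: SET b = 22): {b=22}
  after event 4 (t=24: SET d = 3): {b=22, d=3}

Answer: {b=22, d=3}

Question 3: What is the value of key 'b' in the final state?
Answer: 22

Derivation:
Track key 'b' through all 6 events:
  event 1 (t=9: SET b = -3): b (absent) -> -3
  event 2 (t=12: INC b by 8): b -3 -> 5
  event 3 (t=16: SET b = 22): b 5 -> 22
  event 4 (t=24: SET d = 3): b unchanged
  event 5 (t=28: DEL d): b unchanged
  event 6 (t=34: SET a = 13): b unchanged
Final: b = 22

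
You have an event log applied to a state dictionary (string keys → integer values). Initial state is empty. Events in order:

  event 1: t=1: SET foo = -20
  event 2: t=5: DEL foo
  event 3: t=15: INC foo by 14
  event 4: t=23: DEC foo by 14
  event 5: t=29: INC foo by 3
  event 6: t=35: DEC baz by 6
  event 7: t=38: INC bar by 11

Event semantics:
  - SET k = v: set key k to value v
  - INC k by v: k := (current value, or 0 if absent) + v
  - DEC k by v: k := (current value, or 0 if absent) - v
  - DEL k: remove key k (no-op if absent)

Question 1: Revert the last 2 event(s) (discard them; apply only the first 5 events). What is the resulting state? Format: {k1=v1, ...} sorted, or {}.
Answer: {foo=3}

Derivation:
Keep first 5 events (discard last 2):
  after event 1 (t=1: SET foo = -20): {foo=-20}
  after event 2 (t=5: DEL foo): {}
  after event 3 (t=15: INC foo by 14): {foo=14}
  after event 4 (t=23: DEC foo by 14): {foo=0}
  after event 5 (t=29: INC foo by 3): {foo=3}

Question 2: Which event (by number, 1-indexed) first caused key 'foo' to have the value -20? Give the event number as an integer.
Looking for first event where foo becomes -20:
  event 1: foo (absent) -> -20  <-- first match

Answer: 1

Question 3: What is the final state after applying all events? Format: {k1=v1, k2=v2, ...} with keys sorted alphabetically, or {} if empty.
Answer: {bar=11, baz=-6, foo=3}

Derivation:
  after event 1 (t=1: SET foo = -20): {foo=-20}
  after event 2 (t=5: DEL foo): {}
  after event 3 (t=15: INC foo by 14): {foo=14}
  after event 4 (t=23: DEC foo by 14): {foo=0}
  after event 5 (t=29: INC foo by 3): {foo=3}
  after event 6 (t=35: DEC baz by 6): {baz=-6, foo=3}
  after event 7 (t=38: INC bar by 11): {bar=11, baz=-6, foo=3}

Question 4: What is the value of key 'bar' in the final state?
Answer: 11

Derivation:
Track key 'bar' through all 7 events:
  event 1 (t=1: SET foo = -20): bar unchanged
  event 2 (t=5: DEL foo): bar unchanged
  event 3 (t=15: INC foo by 14): bar unchanged
  event 4 (t=23: DEC foo by 14): bar unchanged
  event 5 (t=29: INC foo by 3): bar unchanged
  event 6 (t=35: DEC baz by 6): bar unchanged
  event 7 (t=38: INC bar by 11): bar (absent) -> 11
Final: bar = 11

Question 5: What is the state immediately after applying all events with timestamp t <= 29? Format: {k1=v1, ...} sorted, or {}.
Apply events with t <= 29 (5 events):
  after event 1 (t=1: SET foo = -20): {foo=-20}
  after event 2 (t=5: DEL foo): {}
  after event 3 (t=15: INC foo by 14): {foo=14}
  after event 4 (t=23: DEC foo by 14): {foo=0}
  after event 5 (t=29: INC foo by 3): {foo=3}

Answer: {foo=3}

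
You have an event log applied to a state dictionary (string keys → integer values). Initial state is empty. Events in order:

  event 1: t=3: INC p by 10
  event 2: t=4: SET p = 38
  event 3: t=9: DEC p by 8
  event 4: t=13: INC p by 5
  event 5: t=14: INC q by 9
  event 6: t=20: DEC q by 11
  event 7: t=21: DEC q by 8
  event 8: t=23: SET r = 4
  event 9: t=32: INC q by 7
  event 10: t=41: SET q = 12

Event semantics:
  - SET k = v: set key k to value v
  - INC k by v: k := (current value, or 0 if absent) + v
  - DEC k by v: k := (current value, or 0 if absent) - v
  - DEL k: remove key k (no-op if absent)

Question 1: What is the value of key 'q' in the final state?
Answer: 12

Derivation:
Track key 'q' through all 10 events:
  event 1 (t=3: INC p by 10): q unchanged
  event 2 (t=4: SET p = 38): q unchanged
  event 3 (t=9: DEC p by 8): q unchanged
  event 4 (t=13: INC p by 5): q unchanged
  event 5 (t=14: INC q by 9): q (absent) -> 9
  event 6 (t=20: DEC q by 11): q 9 -> -2
  event 7 (t=21: DEC q by 8): q -2 -> -10
  event 8 (t=23: SET r = 4): q unchanged
  event 9 (t=32: INC q by 7): q -10 -> -3
  event 10 (t=41: SET q = 12): q -3 -> 12
Final: q = 12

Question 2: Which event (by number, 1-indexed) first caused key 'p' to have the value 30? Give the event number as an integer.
Looking for first event where p becomes 30:
  event 1: p = 10
  event 2: p = 38
  event 3: p 38 -> 30  <-- first match

Answer: 3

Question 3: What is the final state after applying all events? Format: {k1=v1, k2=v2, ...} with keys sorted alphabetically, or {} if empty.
Answer: {p=35, q=12, r=4}

Derivation:
  after event 1 (t=3: INC p by 10): {p=10}
  after event 2 (t=4: SET p = 38): {p=38}
  after event 3 (t=9: DEC p by 8): {p=30}
  after event 4 (t=13: INC p by 5): {p=35}
  after event 5 (t=14: INC q by 9): {p=35, q=9}
  after event 6 (t=20: DEC q by 11): {p=35, q=-2}
  after event 7 (t=21: DEC q by 8): {p=35, q=-10}
  after event 8 (t=23: SET r = 4): {p=35, q=-10, r=4}
  after event 9 (t=32: INC q by 7): {p=35, q=-3, r=4}
  after event 10 (t=41: SET q = 12): {p=35, q=12, r=4}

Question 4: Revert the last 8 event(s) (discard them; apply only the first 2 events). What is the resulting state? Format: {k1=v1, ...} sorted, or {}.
Answer: {p=38}

Derivation:
Keep first 2 events (discard last 8):
  after event 1 (t=3: INC p by 10): {p=10}
  after event 2 (t=4: SET p = 38): {p=38}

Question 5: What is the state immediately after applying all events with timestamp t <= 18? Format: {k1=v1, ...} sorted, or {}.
Apply events with t <= 18 (5 events):
  after event 1 (t=3: INC p by 10): {p=10}
  after event 2 (t=4: SET p = 38): {p=38}
  after event 3 (t=9: DEC p by 8): {p=30}
  after event 4 (t=13: INC p by 5): {p=35}
  after event 5 (t=14: INC q by 9): {p=35, q=9}

Answer: {p=35, q=9}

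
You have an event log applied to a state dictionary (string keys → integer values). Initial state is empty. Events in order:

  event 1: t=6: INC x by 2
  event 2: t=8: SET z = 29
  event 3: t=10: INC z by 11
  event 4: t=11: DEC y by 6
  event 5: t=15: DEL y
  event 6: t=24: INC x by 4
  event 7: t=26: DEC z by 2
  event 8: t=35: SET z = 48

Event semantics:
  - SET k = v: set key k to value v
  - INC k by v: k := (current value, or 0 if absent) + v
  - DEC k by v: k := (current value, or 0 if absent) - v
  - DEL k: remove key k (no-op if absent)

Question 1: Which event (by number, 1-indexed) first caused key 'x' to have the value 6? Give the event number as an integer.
Answer: 6

Derivation:
Looking for first event where x becomes 6:
  event 1: x = 2
  event 2: x = 2
  event 3: x = 2
  event 4: x = 2
  event 5: x = 2
  event 6: x 2 -> 6  <-- first match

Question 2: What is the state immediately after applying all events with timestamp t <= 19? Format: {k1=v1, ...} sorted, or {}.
Apply events with t <= 19 (5 events):
  after event 1 (t=6: INC x by 2): {x=2}
  after event 2 (t=8: SET z = 29): {x=2, z=29}
  after event 3 (t=10: INC z by 11): {x=2, z=40}
  after event 4 (t=11: DEC y by 6): {x=2, y=-6, z=40}
  after event 5 (t=15: DEL y): {x=2, z=40}

Answer: {x=2, z=40}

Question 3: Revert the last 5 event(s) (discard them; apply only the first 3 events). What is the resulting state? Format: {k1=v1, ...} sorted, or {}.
Keep first 3 events (discard last 5):
  after event 1 (t=6: INC x by 2): {x=2}
  after event 2 (t=8: SET z = 29): {x=2, z=29}
  after event 3 (t=10: INC z by 11): {x=2, z=40}

Answer: {x=2, z=40}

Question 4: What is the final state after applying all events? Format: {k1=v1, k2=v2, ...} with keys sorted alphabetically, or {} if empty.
Answer: {x=6, z=48}

Derivation:
  after event 1 (t=6: INC x by 2): {x=2}
  after event 2 (t=8: SET z = 29): {x=2, z=29}
  after event 3 (t=10: INC z by 11): {x=2, z=40}
  after event 4 (t=11: DEC y by 6): {x=2, y=-6, z=40}
  after event 5 (t=15: DEL y): {x=2, z=40}
  after event 6 (t=24: INC x by 4): {x=6, z=40}
  after event 7 (t=26: DEC z by 2): {x=6, z=38}
  after event 8 (t=35: SET z = 48): {x=6, z=48}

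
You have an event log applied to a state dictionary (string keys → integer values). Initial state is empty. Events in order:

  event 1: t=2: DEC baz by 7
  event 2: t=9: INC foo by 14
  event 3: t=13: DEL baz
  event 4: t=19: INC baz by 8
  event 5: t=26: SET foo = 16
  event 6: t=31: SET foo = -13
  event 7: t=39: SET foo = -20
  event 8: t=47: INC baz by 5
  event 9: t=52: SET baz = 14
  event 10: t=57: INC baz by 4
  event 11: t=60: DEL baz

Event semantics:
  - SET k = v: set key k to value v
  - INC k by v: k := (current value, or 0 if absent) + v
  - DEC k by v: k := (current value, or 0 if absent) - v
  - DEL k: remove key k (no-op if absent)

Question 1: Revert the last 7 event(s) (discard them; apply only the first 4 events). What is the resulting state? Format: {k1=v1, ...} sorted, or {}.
Answer: {baz=8, foo=14}

Derivation:
Keep first 4 events (discard last 7):
  after event 1 (t=2: DEC baz by 7): {baz=-7}
  after event 2 (t=9: INC foo by 14): {baz=-7, foo=14}
  after event 3 (t=13: DEL baz): {foo=14}
  after event 4 (t=19: INC baz by 8): {baz=8, foo=14}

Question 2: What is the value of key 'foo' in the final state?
Track key 'foo' through all 11 events:
  event 1 (t=2: DEC baz by 7): foo unchanged
  event 2 (t=9: INC foo by 14): foo (absent) -> 14
  event 3 (t=13: DEL baz): foo unchanged
  event 4 (t=19: INC baz by 8): foo unchanged
  event 5 (t=26: SET foo = 16): foo 14 -> 16
  event 6 (t=31: SET foo = -13): foo 16 -> -13
  event 7 (t=39: SET foo = -20): foo -13 -> -20
  event 8 (t=47: INC baz by 5): foo unchanged
  event 9 (t=52: SET baz = 14): foo unchanged
  event 10 (t=57: INC baz by 4): foo unchanged
  event 11 (t=60: DEL baz): foo unchanged
Final: foo = -20

Answer: -20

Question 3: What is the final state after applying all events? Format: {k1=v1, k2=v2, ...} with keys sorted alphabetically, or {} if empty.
  after event 1 (t=2: DEC baz by 7): {baz=-7}
  after event 2 (t=9: INC foo by 14): {baz=-7, foo=14}
  after event 3 (t=13: DEL baz): {foo=14}
  after event 4 (t=19: INC baz by 8): {baz=8, foo=14}
  after event 5 (t=26: SET foo = 16): {baz=8, foo=16}
  after event 6 (t=31: SET foo = -13): {baz=8, foo=-13}
  after event 7 (t=39: SET foo = -20): {baz=8, foo=-20}
  after event 8 (t=47: INC baz by 5): {baz=13, foo=-20}
  after event 9 (t=52: SET baz = 14): {baz=14, foo=-20}
  after event 10 (t=57: INC baz by 4): {baz=18, foo=-20}
  after event 11 (t=60: DEL baz): {foo=-20}

Answer: {foo=-20}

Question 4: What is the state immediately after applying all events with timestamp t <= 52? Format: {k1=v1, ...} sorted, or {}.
Apply events with t <= 52 (9 events):
  after event 1 (t=2: DEC baz by 7): {baz=-7}
  after event 2 (t=9: INC foo by 14): {baz=-7, foo=14}
  after event 3 (t=13: DEL baz): {foo=14}
  after event 4 (t=19: INC baz by 8): {baz=8, foo=14}
  after event 5 (t=26: SET foo = 16): {baz=8, foo=16}
  after event 6 (t=31: SET foo = -13): {baz=8, foo=-13}
  after event 7 (t=39: SET foo = -20): {baz=8, foo=-20}
  after event 8 (t=47: INC baz by 5): {baz=13, foo=-20}
  after event 9 (t=52: SET baz = 14): {baz=14, foo=-20}

Answer: {baz=14, foo=-20}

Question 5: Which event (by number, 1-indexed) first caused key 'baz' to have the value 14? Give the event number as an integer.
Looking for first event where baz becomes 14:
  event 1: baz = -7
  event 2: baz = -7
  event 3: baz = (absent)
  event 4: baz = 8
  event 5: baz = 8
  event 6: baz = 8
  event 7: baz = 8
  event 8: baz = 13
  event 9: baz 13 -> 14  <-- first match

Answer: 9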